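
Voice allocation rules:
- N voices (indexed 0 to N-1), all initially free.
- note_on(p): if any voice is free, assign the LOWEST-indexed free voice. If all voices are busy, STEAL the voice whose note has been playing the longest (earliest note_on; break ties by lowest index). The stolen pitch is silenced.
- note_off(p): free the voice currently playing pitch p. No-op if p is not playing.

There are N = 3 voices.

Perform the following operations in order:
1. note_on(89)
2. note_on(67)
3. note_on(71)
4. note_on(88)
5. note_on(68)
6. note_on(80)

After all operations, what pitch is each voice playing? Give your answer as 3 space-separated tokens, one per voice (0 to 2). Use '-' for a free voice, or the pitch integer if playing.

Answer: 88 68 80

Derivation:
Op 1: note_on(89): voice 0 is free -> assigned | voices=[89 - -]
Op 2: note_on(67): voice 1 is free -> assigned | voices=[89 67 -]
Op 3: note_on(71): voice 2 is free -> assigned | voices=[89 67 71]
Op 4: note_on(88): all voices busy, STEAL voice 0 (pitch 89, oldest) -> assign | voices=[88 67 71]
Op 5: note_on(68): all voices busy, STEAL voice 1 (pitch 67, oldest) -> assign | voices=[88 68 71]
Op 6: note_on(80): all voices busy, STEAL voice 2 (pitch 71, oldest) -> assign | voices=[88 68 80]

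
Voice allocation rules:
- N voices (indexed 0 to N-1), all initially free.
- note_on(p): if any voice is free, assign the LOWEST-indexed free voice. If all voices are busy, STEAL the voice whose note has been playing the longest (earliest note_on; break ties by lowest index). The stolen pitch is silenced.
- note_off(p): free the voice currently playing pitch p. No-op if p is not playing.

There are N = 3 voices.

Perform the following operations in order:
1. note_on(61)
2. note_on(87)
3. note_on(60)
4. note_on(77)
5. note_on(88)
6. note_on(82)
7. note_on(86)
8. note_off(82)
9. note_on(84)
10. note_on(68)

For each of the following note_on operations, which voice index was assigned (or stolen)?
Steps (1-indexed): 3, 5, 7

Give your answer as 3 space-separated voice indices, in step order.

Answer: 2 1 0

Derivation:
Op 1: note_on(61): voice 0 is free -> assigned | voices=[61 - -]
Op 2: note_on(87): voice 1 is free -> assigned | voices=[61 87 -]
Op 3: note_on(60): voice 2 is free -> assigned | voices=[61 87 60]
Op 4: note_on(77): all voices busy, STEAL voice 0 (pitch 61, oldest) -> assign | voices=[77 87 60]
Op 5: note_on(88): all voices busy, STEAL voice 1 (pitch 87, oldest) -> assign | voices=[77 88 60]
Op 6: note_on(82): all voices busy, STEAL voice 2 (pitch 60, oldest) -> assign | voices=[77 88 82]
Op 7: note_on(86): all voices busy, STEAL voice 0 (pitch 77, oldest) -> assign | voices=[86 88 82]
Op 8: note_off(82): free voice 2 | voices=[86 88 -]
Op 9: note_on(84): voice 2 is free -> assigned | voices=[86 88 84]
Op 10: note_on(68): all voices busy, STEAL voice 1 (pitch 88, oldest) -> assign | voices=[86 68 84]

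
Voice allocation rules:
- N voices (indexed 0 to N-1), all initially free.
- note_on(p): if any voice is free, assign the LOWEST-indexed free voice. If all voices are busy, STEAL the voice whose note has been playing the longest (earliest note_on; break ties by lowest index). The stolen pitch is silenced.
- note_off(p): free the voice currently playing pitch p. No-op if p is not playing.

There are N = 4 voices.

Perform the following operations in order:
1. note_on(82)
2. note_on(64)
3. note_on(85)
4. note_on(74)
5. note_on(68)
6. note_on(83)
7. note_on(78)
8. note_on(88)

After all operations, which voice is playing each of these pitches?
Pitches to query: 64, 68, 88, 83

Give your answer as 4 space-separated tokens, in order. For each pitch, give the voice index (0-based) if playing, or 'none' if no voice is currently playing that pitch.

Answer: none 0 3 1

Derivation:
Op 1: note_on(82): voice 0 is free -> assigned | voices=[82 - - -]
Op 2: note_on(64): voice 1 is free -> assigned | voices=[82 64 - -]
Op 3: note_on(85): voice 2 is free -> assigned | voices=[82 64 85 -]
Op 4: note_on(74): voice 3 is free -> assigned | voices=[82 64 85 74]
Op 5: note_on(68): all voices busy, STEAL voice 0 (pitch 82, oldest) -> assign | voices=[68 64 85 74]
Op 6: note_on(83): all voices busy, STEAL voice 1 (pitch 64, oldest) -> assign | voices=[68 83 85 74]
Op 7: note_on(78): all voices busy, STEAL voice 2 (pitch 85, oldest) -> assign | voices=[68 83 78 74]
Op 8: note_on(88): all voices busy, STEAL voice 3 (pitch 74, oldest) -> assign | voices=[68 83 78 88]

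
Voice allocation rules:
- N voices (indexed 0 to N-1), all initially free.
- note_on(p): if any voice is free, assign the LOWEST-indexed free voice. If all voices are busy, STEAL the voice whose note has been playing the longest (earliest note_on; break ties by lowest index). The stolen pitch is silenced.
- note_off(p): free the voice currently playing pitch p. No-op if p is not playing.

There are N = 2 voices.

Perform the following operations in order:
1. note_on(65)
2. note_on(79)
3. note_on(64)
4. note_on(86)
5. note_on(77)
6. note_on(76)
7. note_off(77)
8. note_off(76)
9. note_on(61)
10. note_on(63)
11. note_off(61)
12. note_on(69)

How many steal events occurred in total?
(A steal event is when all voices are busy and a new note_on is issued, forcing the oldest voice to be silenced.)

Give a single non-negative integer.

Op 1: note_on(65): voice 0 is free -> assigned | voices=[65 -]
Op 2: note_on(79): voice 1 is free -> assigned | voices=[65 79]
Op 3: note_on(64): all voices busy, STEAL voice 0 (pitch 65, oldest) -> assign | voices=[64 79]
Op 4: note_on(86): all voices busy, STEAL voice 1 (pitch 79, oldest) -> assign | voices=[64 86]
Op 5: note_on(77): all voices busy, STEAL voice 0 (pitch 64, oldest) -> assign | voices=[77 86]
Op 6: note_on(76): all voices busy, STEAL voice 1 (pitch 86, oldest) -> assign | voices=[77 76]
Op 7: note_off(77): free voice 0 | voices=[- 76]
Op 8: note_off(76): free voice 1 | voices=[- -]
Op 9: note_on(61): voice 0 is free -> assigned | voices=[61 -]
Op 10: note_on(63): voice 1 is free -> assigned | voices=[61 63]
Op 11: note_off(61): free voice 0 | voices=[- 63]
Op 12: note_on(69): voice 0 is free -> assigned | voices=[69 63]

Answer: 4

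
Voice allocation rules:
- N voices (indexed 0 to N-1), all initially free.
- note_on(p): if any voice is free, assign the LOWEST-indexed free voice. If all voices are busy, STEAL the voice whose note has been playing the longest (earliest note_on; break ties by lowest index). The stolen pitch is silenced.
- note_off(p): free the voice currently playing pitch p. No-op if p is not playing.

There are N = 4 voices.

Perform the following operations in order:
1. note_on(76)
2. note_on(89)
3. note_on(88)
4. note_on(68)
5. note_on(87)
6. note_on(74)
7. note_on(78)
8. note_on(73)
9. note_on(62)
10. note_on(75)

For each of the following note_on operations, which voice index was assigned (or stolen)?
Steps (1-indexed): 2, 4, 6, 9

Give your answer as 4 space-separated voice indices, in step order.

Answer: 1 3 1 0

Derivation:
Op 1: note_on(76): voice 0 is free -> assigned | voices=[76 - - -]
Op 2: note_on(89): voice 1 is free -> assigned | voices=[76 89 - -]
Op 3: note_on(88): voice 2 is free -> assigned | voices=[76 89 88 -]
Op 4: note_on(68): voice 3 is free -> assigned | voices=[76 89 88 68]
Op 5: note_on(87): all voices busy, STEAL voice 0 (pitch 76, oldest) -> assign | voices=[87 89 88 68]
Op 6: note_on(74): all voices busy, STEAL voice 1 (pitch 89, oldest) -> assign | voices=[87 74 88 68]
Op 7: note_on(78): all voices busy, STEAL voice 2 (pitch 88, oldest) -> assign | voices=[87 74 78 68]
Op 8: note_on(73): all voices busy, STEAL voice 3 (pitch 68, oldest) -> assign | voices=[87 74 78 73]
Op 9: note_on(62): all voices busy, STEAL voice 0 (pitch 87, oldest) -> assign | voices=[62 74 78 73]
Op 10: note_on(75): all voices busy, STEAL voice 1 (pitch 74, oldest) -> assign | voices=[62 75 78 73]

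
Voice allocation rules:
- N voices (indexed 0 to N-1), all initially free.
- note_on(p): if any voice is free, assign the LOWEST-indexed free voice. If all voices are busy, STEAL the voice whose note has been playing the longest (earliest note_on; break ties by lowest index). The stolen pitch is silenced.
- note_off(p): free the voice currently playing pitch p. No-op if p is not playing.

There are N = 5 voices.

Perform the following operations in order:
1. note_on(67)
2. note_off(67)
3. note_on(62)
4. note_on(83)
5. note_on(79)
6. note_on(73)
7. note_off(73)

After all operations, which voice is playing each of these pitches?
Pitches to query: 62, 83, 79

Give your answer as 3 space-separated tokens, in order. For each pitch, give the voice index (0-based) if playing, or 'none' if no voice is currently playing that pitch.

Answer: 0 1 2

Derivation:
Op 1: note_on(67): voice 0 is free -> assigned | voices=[67 - - - -]
Op 2: note_off(67): free voice 0 | voices=[- - - - -]
Op 3: note_on(62): voice 0 is free -> assigned | voices=[62 - - - -]
Op 4: note_on(83): voice 1 is free -> assigned | voices=[62 83 - - -]
Op 5: note_on(79): voice 2 is free -> assigned | voices=[62 83 79 - -]
Op 6: note_on(73): voice 3 is free -> assigned | voices=[62 83 79 73 -]
Op 7: note_off(73): free voice 3 | voices=[62 83 79 - -]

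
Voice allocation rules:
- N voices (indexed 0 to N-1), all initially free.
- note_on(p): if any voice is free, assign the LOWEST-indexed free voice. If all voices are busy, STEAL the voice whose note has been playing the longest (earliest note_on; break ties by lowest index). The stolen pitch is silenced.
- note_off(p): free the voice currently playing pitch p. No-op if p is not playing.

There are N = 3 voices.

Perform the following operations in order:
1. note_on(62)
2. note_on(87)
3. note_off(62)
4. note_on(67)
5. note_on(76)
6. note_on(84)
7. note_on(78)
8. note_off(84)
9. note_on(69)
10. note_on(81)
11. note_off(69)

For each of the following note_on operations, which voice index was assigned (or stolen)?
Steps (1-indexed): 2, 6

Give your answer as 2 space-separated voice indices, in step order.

Answer: 1 1

Derivation:
Op 1: note_on(62): voice 0 is free -> assigned | voices=[62 - -]
Op 2: note_on(87): voice 1 is free -> assigned | voices=[62 87 -]
Op 3: note_off(62): free voice 0 | voices=[- 87 -]
Op 4: note_on(67): voice 0 is free -> assigned | voices=[67 87 -]
Op 5: note_on(76): voice 2 is free -> assigned | voices=[67 87 76]
Op 6: note_on(84): all voices busy, STEAL voice 1 (pitch 87, oldest) -> assign | voices=[67 84 76]
Op 7: note_on(78): all voices busy, STEAL voice 0 (pitch 67, oldest) -> assign | voices=[78 84 76]
Op 8: note_off(84): free voice 1 | voices=[78 - 76]
Op 9: note_on(69): voice 1 is free -> assigned | voices=[78 69 76]
Op 10: note_on(81): all voices busy, STEAL voice 2 (pitch 76, oldest) -> assign | voices=[78 69 81]
Op 11: note_off(69): free voice 1 | voices=[78 - 81]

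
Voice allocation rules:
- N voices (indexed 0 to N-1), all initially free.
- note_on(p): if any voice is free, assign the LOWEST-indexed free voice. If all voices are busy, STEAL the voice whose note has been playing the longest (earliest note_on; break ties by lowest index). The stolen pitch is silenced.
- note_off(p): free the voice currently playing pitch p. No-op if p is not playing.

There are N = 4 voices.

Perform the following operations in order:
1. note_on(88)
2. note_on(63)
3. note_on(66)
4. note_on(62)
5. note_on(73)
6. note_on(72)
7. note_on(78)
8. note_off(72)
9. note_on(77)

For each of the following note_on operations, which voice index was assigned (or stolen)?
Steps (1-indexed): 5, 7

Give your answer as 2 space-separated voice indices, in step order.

Op 1: note_on(88): voice 0 is free -> assigned | voices=[88 - - -]
Op 2: note_on(63): voice 1 is free -> assigned | voices=[88 63 - -]
Op 3: note_on(66): voice 2 is free -> assigned | voices=[88 63 66 -]
Op 4: note_on(62): voice 3 is free -> assigned | voices=[88 63 66 62]
Op 5: note_on(73): all voices busy, STEAL voice 0 (pitch 88, oldest) -> assign | voices=[73 63 66 62]
Op 6: note_on(72): all voices busy, STEAL voice 1 (pitch 63, oldest) -> assign | voices=[73 72 66 62]
Op 7: note_on(78): all voices busy, STEAL voice 2 (pitch 66, oldest) -> assign | voices=[73 72 78 62]
Op 8: note_off(72): free voice 1 | voices=[73 - 78 62]
Op 9: note_on(77): voice 1 is free -> assigned | voices=[73 77 78 62]

Answer: 0 2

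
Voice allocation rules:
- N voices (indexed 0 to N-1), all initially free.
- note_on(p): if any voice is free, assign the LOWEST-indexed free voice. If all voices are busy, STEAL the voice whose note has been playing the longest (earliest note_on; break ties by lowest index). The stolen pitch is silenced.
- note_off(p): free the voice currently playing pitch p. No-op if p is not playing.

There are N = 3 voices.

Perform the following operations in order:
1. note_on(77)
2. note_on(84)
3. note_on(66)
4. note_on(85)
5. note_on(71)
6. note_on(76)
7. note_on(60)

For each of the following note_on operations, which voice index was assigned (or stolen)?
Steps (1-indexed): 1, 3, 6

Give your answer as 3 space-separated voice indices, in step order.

Op 1: note_on(77): voice 0 is free -> assigned | voices=[77 - -]
Op 2: note_on(84): voice 1 is free -> assigned | voices=[77 84 -]
Op 3: note_on(66): voice 2 is free -> assigned | voices=[77 84 66]
Op 4: note_on(85): all voices busy, STEAL voice 0 (pitch 77, oldest) -> assign | voices=[85 84 66]
Op 5: note_on(71): all voices busy, STEAL voice 1 (pitch 84, oldest) -> assign | voices=[85 71 66]
Op 6: note_on(76): all voices busy, STEAL voice 2 (pitch 66, oldest) -> assign | voices=[85 71 76]
Op 7: note_on(60): all voices busy, STEAL voice 0 (pitch 85, oldest) -> assign | voices=[60 71 76]

Answer: 0 2 2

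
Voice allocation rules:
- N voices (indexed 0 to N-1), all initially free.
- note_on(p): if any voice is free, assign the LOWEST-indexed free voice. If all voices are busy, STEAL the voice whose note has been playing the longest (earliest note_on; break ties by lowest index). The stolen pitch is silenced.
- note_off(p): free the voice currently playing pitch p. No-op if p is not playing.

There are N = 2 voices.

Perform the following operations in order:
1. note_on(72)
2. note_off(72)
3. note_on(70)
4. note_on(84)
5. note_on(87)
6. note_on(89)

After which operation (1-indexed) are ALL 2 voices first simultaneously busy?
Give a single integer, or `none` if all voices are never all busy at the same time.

Answer: 4

Derivation:
Op 1: note_on(72): voice 0 is free -> assigned | voices=[72 -]
Op 2: note_off(72): free voice 0 | voices=[- -]
Op 3: note_on(70): voice 0 is free -> assigned | voices=[70 -]
Op 4: note_on(84): voice 1 is free -> assigned | voices=[70 84]
Op 5: note_on(87): all voices busy, STEAL voice 0 (pitch 70, oldest) -> assign | voices=[87 84]
Op 6: note_on(89): all voices busy, STEAL voice 1 (pitch 84, oldest) -> assign | voices=[87 89]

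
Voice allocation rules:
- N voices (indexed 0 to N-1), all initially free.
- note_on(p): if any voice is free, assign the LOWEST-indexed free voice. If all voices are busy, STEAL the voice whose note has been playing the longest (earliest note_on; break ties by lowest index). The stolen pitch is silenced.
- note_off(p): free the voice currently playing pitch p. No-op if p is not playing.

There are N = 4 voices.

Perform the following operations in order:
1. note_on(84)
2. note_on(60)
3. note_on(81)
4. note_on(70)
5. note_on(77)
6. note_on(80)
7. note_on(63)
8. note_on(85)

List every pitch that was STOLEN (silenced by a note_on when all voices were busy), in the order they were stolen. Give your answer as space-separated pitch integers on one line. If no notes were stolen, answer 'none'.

Op 1: note_on(84): voice 0 is free -> assigned | voices=[84 - - -]
Op 2: note_on(60): voice 1 is free -> assigned | voices=[84 60 - -]
Op 3: note_on(81): voice 2 is free -> assigned | voices=[84 60 81 -]
Op 4: note_on(70): voice 3 is free -> assigned | voices=[84 60 81 70]
Op 5: note_on(77): all voices busy, STEAL voice 0 (pitch 84, oldest) -> assign | voices=[77 60 81 70]
Op 6: note_on(80): all voices busy, STEAL voice 1 (pitch 60, oldest) -> assign | voices=[77 80 81 70]
Op 7: note_on(63): all voices busy, STEAL voice 2 (pitch 81, oldest) -> assign | voices=[77 80 63 70]
Op 8: note_on(85): all voices busy, STEAL voice 3 (pitch 70, oldest) -> assign | voices=[77 80 63 85]

Answer: 84 60 81 70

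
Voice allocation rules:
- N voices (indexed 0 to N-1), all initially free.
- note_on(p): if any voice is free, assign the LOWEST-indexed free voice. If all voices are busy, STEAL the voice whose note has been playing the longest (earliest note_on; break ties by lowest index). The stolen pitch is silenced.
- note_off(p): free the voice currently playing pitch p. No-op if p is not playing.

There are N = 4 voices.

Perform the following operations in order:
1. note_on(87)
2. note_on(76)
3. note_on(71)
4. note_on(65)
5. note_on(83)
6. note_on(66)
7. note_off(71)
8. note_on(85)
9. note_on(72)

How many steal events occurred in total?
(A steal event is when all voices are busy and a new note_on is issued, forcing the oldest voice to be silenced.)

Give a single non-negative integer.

Op 1: note_on(87): voice 0 is free -> assigned | voices=[87 - - -]
Op 2: note_on(76): voice 1 is free -> assigned | voices=[87 76 - -]
Op 3: note_on(71): voice 2 is free -> assigned | voices=[87 76 71 -]
Op 4: note_on(65): voice 3 is free -> assigned | voices=[87 76 71 65]
Op 5: note_on(83): all voices busy, STEAL voice 0 (pitch 87, oldest) -> assign | voices=[83 76 71 65]
Op 6: note_on(66): all voices busy, STEAL voice 1 (pitch 76, oldest) -> assign | voices=[83 66 71 65]
Op 7: note_off(71): free voice 2 | voices=[83 66 - 65]
Op 8: note_on(85): voice 2 is free -> assigned | voices=[83 66 85 65]
Op 9: note_on(72): all voices busy, STEAL voice 3 (pitch 65, oldest) -> assign | voices=[83 66 85 72]

Answer: 3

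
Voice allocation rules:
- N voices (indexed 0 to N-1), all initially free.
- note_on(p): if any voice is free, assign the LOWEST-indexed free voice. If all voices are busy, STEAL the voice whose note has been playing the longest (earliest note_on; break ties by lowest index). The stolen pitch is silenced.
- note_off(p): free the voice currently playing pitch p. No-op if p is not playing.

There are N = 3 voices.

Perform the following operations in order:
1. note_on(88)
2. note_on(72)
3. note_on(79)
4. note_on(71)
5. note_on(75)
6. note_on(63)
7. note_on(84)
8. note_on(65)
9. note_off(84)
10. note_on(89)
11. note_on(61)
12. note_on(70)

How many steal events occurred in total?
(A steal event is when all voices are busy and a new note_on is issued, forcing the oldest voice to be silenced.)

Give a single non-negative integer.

Op 1: note_on(88): voice 0 is free -> assigned | voices=[88 - -]
Op 2: note_on(72): voice 1 is free -> assigned | voices=[88 72 -]
Op 3: note_on(79): voice 2 is free -> assigned | voices=[88 72 79]
Op 4: note_on(71): all voices busy, STEAL voice 0 (pitch 88, oldest) -> assign | voices=[71 72 79]
Op 5: note_on(75): all voices busy, STEAL voice 1 (pitch 72, oldest) -> assign | voices=[71 75 79]
Op 6: note_on(63): all voices busy, STEAL voice 2 (pitch 79, oldest) -> assign | voices=[71 75 63]
Op 7: note_on(84): all voices busy, STEAL voice 0 (pitch 71, oldest) -> assign | voices=[84 75 63]
Op 8: note_on(65): all voices busy, STEAL voice 1 (pitch 75, oldest) -> assign | voices=[84 65 63]
Op 9: note_off(84): free voice 0 | voices=[- 65 63]
Op 10: note_on(89): voice 0 is free -> assigned | voices=[89 65 63]
Op 11: note_on(61): all voices busy, STEAL voice 2 (pitch 63, oldest) -> assign | voices=[89 65 61]
Op 12: note_on(70): all voices busy, STEAL voice 1 (pitch 65, oldest) -> assign | voices=[89 70 61]

Answer: 7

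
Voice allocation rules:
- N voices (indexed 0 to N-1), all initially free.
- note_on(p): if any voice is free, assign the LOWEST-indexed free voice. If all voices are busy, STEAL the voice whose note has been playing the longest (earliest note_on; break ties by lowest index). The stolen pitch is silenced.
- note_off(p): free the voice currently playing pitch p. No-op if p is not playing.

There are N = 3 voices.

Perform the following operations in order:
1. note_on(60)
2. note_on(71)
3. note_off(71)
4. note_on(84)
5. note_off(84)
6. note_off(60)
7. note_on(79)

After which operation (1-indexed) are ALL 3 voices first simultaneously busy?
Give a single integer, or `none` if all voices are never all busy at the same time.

Answer: none

Derivation:
Op 1: note_on(60): voice 0 is free -> assigned | voices=[60 - -]
Op 2: note_on(71): voice 1 is free -> assigned | voices=[60 71 -]
Op 3: note_off(71): free voice 1 | voices=[60 - -]
Op 4: note_on(84): voice 1 is free -> assigned | voices=[60 84 -]
Op 5: note_off(84): free voice 1 | voices=[60 - -]
Op 6: note_off(60): free voice 0 | voices=[- - -]
Op 7: note_on(79): voice 0 is free -> assigned | voices=[79 - -]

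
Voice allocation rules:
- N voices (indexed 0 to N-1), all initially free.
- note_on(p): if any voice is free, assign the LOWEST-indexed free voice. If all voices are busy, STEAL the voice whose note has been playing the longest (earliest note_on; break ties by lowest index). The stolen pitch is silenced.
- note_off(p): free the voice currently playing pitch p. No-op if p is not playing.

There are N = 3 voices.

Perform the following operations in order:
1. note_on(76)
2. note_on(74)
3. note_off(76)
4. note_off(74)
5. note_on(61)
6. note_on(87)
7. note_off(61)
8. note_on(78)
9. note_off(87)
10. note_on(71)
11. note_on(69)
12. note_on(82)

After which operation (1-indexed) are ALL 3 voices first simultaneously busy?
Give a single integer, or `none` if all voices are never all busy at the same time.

Answer: 11

Derivation:
Op 1: note_on(76): voice 0 is free -> assigned | voices=[76 - -]
Op 2: note_on(74): voice 1 is free -> assigned | voices=[76 74 -]
Op 3: note_off(76): free voice 0 | voices=[- 74 -]
Op 4: note_off(74): free voice 1 | voices=[- - -]
Op 5: note_on(61): voice 0 is free -> assigned | voices=[61 - -]
Op 6: note_on(87): voice 1 is free -> assigned | voices=[61 87 -]
Op 7: note_off(61): free voice 0 | voices=[- 87 -]
Op 8: note_on(78): voice 0 is free -> assigned | voices=[78 87 -]
Op 9: note_off(87): free voice 1 | voices=[78 - -]
Op 10: note_on(71): voice 1 is free -> assigned | voices=[78 71 -]
Op 11: note_on(69): voice 2 is free -> assigned | voices=[78 71 69]
Op 12: note_on(82): all voices busy, STEAL voice 0 (pitch 78, oldest) -> assign | voices=[82 71 69]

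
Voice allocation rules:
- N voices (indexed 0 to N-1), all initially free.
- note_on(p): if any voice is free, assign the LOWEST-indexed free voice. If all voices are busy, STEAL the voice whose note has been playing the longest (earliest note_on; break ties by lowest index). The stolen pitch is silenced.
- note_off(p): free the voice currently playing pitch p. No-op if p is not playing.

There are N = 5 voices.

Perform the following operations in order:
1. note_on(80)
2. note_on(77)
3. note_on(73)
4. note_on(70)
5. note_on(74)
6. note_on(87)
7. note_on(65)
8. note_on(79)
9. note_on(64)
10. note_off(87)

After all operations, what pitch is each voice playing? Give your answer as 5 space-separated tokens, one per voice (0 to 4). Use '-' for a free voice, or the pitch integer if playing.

Answer: - 65 79 64 74

Derivation:
Op 1: note_on(80): voice 0 is free -> assigned | voices=[80 - - - -]
Op 2: note_on(77): voice 1 is free -> assigned | voices=[80 77 - - -]
Op 3: note_on(73): voice 2 is free -> assigned | voices=[80 77 73 - -]
Op 4: note_on(70): voice 3 is free -> assigned | voices=[80 77 73 70 -]
Op 5: note_on(74): voice 4 is free -> assigned | voices=[80 77 73 70 74]
Op 6: note_on(87): all voices busy, STEAL voice 0 (pitch 80, oldest) -> assign | voices=[87 77 73 70 74]
Op 7: note_on(65): all voices busy, STEAL voice 1 (pitch 77, oldest) -> assign | voices=[87 65 73 70 74]
Op 8: note_on(79): all voices busy, STEAL voice 2 (pitch 73, oldest) -> assign | voices=[87 65 79 70 74]
Op 9: note_on(64): all voices busy, STEAL voice 3 (pitch 70, oldest) -> assign | voices=[87 65 79 64 74]
Op 10: note_off(87): free voice 0 | voices=[- 65 79 64 74]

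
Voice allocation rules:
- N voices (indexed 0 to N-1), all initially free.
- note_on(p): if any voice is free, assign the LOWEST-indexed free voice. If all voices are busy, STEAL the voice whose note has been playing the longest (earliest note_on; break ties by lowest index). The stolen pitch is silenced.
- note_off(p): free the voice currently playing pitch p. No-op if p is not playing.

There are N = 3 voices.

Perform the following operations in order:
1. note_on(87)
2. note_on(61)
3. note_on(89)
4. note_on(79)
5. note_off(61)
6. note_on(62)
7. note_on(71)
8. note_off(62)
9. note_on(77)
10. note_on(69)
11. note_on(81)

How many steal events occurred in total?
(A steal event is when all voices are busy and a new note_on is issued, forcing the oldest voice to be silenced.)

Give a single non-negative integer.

Answer: 4

Derivation:
Op 1: note_on(87): voice 0 is free -> assigned | voices=[87 - -]
Op 2: note_on(61): voice 1 is free -> assigned | voices=[87 61 -]
Op 3: note_on(89): voice 2 is free -> assigned | voices=[87 61 89]
Op 4: note_on(79): all voices busy, STEAL voice 0 (pitch 87, oldest) -> assign | voices=[79 61 89]
Op 5: note_off(61): free voice 1 | voices=[79 - 89]
Op 6: note_on(62): voice 1 is free -> assigned | voices=[79 62 89]
Op 7: note_on(71): all voices busy, STEAL voice 2 (pitch 89, oldest) -> assign | voices=[79 62 71]
Op 8: note_off(62): free voice 1 | voices=[79 - 71]
Op 9: note_on(77): voice 1 is free -> assigned | voices=[79 77 71]
Op 10: note_on(69): all voices busy, STEAL voice 0 (pitch 79, oldest) -> assign | voices=[69 77 71]
Op 11: note_on(81): all voices busy, STEAL voice 2 (pitch 71, oldest) -> assign | voices=[69 77 81]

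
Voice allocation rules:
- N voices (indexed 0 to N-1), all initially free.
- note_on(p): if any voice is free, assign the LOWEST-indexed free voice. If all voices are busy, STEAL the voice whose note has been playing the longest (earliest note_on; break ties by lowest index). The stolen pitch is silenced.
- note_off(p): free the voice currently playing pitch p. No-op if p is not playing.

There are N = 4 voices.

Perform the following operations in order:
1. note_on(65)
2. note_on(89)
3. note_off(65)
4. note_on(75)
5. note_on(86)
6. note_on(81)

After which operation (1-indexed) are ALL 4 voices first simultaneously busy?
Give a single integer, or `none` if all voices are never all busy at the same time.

Answer: 6

Derivation:
Op 1: note_on(65): voice 0 is free -> assigned | voices=[65 - - -]
Op 2: note_on(89): voice 1 is free -> assigned | voices=[65 89 - -]
Op 3: note_off(65): free voice 0 | voices=[- 89 - -]
Op 4: note_on(75): voice 0 is free -> assigned | voices=[75 89 - -]
Op 5: note_on(86): voice 2 is free -> assigned | voices=[75 89 86 -]
Op 6: note_on(81): voice 3 is free -> assigned | voices=[75 89 86 81]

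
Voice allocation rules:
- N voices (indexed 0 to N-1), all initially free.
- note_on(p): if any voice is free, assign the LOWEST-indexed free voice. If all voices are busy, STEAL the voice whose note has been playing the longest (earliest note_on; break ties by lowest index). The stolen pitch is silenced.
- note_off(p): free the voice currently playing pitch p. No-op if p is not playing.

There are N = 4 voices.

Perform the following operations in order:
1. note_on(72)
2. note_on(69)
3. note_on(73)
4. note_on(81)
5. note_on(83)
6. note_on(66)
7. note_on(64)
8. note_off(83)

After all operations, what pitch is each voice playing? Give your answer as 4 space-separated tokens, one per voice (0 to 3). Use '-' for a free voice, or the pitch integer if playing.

Op 1: note_on(72): voice 0 is free -> assigned | voices=[72 - - -]
Op 2: note_on(69): voice 1 is free -> assigned | voices=[72 69 - -]
Op 3: note_on(73): voice 2 is free -> assigned | voices=[72 69 73 -]
Op 4: note_on(81): voice 3 is free -> assigned | voices=[72 69 73 81]
Op 5: note_on(83): all voices busy, STEAL voice 0 (pitch 72, oldest) -> assign | voices=[83 69 73 81]
Op 6: note_on(66): all voices busy, STEAL voice 1 (pitch 69, oldest) -> assign | voices=[83 66 73 81]
Op 7: note_on(64): all voices busy, STEAL voice 2 (pitch 73, oldest) -> assign | voices=[83 66 64 81]
Op 8: note_off(83): free voice 0 | voices=[- 66 64 81]

Answer: - 66 64 81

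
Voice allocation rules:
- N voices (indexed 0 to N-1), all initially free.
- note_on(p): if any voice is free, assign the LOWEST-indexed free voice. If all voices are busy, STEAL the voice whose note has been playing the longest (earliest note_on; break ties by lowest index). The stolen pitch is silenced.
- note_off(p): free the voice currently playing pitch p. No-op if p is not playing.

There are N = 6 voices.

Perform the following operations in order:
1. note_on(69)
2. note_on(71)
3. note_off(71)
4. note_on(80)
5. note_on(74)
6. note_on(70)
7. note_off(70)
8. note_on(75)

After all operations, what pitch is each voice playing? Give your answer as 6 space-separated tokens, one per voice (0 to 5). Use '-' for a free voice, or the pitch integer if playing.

Answer: 69 80 74 75 - -

Derivation:
Op 1: note_on(69): voice 0 is free -> assigned | voices=[69 - - - - -]
Op 2: note_on(71): voice 1 is free -> assigned | voices=[69 71 - - - -]
Op 3: note_off(71): free voice 1 | voices=[69 - - - - -]
Op 4: note_on(80): voice 1 is free -> assigned | voices=[69 80 - - - -]
Op 5: note_on(74): voice 2 is free -> assigned | voices=[69 80 74 - - -]
Op 6: note_on(70): voice 3 is free -> assigned | voices=[69 80 74 70 - -]
Op 7: note_off(70): free voice 3 | voices=[69 80 74 - - -]
Op 8: note_on(75): voice 3 is free -> assigned | voices=[69 80 74 75 - -]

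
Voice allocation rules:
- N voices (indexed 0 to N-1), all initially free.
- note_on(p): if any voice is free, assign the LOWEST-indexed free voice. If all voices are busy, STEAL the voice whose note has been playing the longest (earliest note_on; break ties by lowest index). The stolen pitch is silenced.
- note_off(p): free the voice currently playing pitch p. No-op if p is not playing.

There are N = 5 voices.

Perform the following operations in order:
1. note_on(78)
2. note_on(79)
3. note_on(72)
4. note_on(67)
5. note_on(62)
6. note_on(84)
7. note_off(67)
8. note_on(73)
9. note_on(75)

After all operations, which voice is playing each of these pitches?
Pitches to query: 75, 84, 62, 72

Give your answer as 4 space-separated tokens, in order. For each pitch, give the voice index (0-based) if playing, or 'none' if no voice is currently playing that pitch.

Op 1: note_on(78): voice 0 is free -> assigned | voices=[78 - - - -]
Op 2: note_on(79): voice 1 is free -> assigned | voices=[78 79 - - -]
Op 3: note_on(72): voice 2 is free -> assigned | voices=[78 79 72 - -]
Op 4: note_on(67): voice 3 is free -> assigned | voices=[78 79 72 67 -]
Op 5: note_on(62): voice 4 is free -> assigned | voices=[78 79 72 67 62]
Op 6: note_on(84): all voices busy, STEAL voice 0 (pitch 78, oldest) -> assign | voices=[84 79 72 67 62]
Op 7: note_off(67): free voice 3 | voices=[84 79 72 - 62]
Op 8: note_on(73): voice 3 is free -> assigned | voices=[84 79 72 73 62]
Op 9: note_on(75): all voices busy, STEAL voice 1 (pitch 79, oldest) -> assign | voices=[84 75 72 73 62]

Answer: 1 0 4 2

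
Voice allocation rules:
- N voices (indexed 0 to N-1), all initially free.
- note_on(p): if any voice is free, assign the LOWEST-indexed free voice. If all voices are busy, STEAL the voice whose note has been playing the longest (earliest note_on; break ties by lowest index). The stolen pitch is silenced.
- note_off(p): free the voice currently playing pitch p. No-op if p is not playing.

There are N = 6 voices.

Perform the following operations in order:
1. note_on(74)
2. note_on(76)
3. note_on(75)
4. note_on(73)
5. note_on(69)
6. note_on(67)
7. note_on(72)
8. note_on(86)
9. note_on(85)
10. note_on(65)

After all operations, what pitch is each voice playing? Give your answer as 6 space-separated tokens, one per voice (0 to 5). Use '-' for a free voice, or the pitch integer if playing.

Op 1: note_on(74): voice 0 is free -> assigned | voices=[74 - - - - -]
Op 2: note_on(76): voice 1 is free -> assigned | voices=[74 76 - - - -]
Op 3: note_on(75): voice 2 is free -> assigned | voices=[74 76 75 - - -]
Op 4: note_on(73): voice 3 is free -> assigned | voices=[74 76 75 73 - -]
Op 5: note_on(69): voice 4 is free -> assigned | voices=[74 76 75 73 69 -]
Op 6: note_on(67): voice 5 is free -> assigned | voices=[74 76 75 73 69 67]
Op 7: note_on(72): all voices busy, STEAL voice 0 (pitch 74, oldest) -> assign | voices=[72 76 75 73 69 67]
Op 8: note_on(86): all voices busy, STEAL voice 1 (pitch 76, oldest) -> assign | voices=[72 86 75 73 69 67]
Op 9: note_on(85): all voices busy, STEAL voice 2 (pitch 75, oldest) -> assign | voices=[72 86 85 73 69 67]
Op 10: note_on(65): all voices busy, STEAL voice 3 (pitch 73, oldest) -> assign | voices=[72 86 85 65 69 67]

Answer: 72 86 85 65 69 67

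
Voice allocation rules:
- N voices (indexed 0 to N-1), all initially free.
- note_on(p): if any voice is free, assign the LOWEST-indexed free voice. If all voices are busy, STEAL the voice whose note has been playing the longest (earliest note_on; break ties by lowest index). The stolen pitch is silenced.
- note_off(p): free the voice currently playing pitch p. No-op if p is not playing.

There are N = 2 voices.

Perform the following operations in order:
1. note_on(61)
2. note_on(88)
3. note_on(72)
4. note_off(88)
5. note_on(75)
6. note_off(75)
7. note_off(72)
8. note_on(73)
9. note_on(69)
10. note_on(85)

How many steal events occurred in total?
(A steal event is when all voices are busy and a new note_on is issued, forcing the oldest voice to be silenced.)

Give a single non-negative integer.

Answer: 2

Derivation:
Op 1: note_on(61): voice 0 is free -> assigned | voices=[61 -]
Op 2: note_on(88): voice 1 is free -> assigned | voices=[61 88]
Op 3: note_on(72): all voices busy, STEAL voice 0 (pitch 61, oldest) -> assign | voices=[72 88]
Op 4: note_off(88): free voice 1 | voices=[72 -]
Op 5: note_on(75): voice 1 is free -> assigned | voices=[72 75]
Op 6: note_off(75): free voice 1 | voices=[72 -]
Op 7: note_off(72): free voice 0 | voices=[- -]
Op 8: note_on(73): voice 0 is free -> assigned | voices=[73 -]
Op 9: note_on(69): voice 1 is free -> assigned | voices=[73 69]
Op 10: note_on(85): all voices busy, STEAL voice 0 (pitch 73, oldest) -> assign | voices=[85 69]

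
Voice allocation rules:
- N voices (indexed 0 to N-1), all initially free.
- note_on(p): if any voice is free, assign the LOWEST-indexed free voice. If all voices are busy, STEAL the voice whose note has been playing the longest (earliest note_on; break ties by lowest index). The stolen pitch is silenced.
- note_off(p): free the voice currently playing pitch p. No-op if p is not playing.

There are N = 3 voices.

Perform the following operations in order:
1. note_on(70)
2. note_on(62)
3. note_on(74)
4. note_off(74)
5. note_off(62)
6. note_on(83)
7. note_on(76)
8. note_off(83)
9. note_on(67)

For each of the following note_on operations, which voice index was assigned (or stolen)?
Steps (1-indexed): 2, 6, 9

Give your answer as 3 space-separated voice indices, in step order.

Op 1: note_on(70): voice 0 is free -> assigned | voices=[70 - -]
Op 2: note_on(62): voice 1 is free -> assigned | voices=[70 62 -]
Op 3: note_on(74): voice 2 is free -> assigned | voices=[70 62 74]
Op 4: note_off(74): free voice 2 | voices=[70 62 -]
Op 5: note_off(62): free voice 1 | voices=[70 - -]
Op 6: note_on(83): voice 1 is free -> assigned | voices=[70 83 -]
Op 7: note_on(76): voice 2 is free -> assigned | voices=[70 83 76]
Op 8: note_off(83): free voice 1 | voices=[70 - 76]
Op 9: note_on(67): voice 1 is free -> assigned | voices=[70 67 76]

Answer: 1 1 1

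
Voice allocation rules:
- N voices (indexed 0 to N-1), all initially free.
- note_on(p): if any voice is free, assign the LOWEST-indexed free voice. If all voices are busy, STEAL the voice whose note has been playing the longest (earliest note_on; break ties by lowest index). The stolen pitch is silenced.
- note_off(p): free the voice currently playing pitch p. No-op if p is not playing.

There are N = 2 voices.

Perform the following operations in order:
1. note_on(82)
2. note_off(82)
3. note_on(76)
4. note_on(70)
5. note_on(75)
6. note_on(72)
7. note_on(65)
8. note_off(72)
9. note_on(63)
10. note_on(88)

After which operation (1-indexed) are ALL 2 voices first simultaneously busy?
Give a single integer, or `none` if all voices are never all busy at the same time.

Answer: 4

Derivation:
Op 1: note_on(82): voice 0 is free -> assigned | voices=[82 -]
Op 2: note_off(82): free voice 0 | voices=[- -]
Op 3: note_on(76): voice 0 is free -> assigned | voices=[76 -]
Op 4: note_on(70): voice 1 is free -> assigned | voices=[76 70]
Op 5: note_on(75): all voices busy, STEAL voice 0 (pitch 76, oldest) -> assign | voices=[75 70]
Op 6: note_on(72): all voices busy, STEAL voice 1 (pitch 70, oldest) -> assign | voices=[75 72]
Op 7: note_on(65): all voices busy, STEAL voice 0 (pitch 75, oldest) -> assign | voices=[65 72]
Op 8: note_off(72): free voice 1 | voices=[65 -]
Op 9: note_on(63): voice 1 is free -> assigned | voices=[65 63]
Op 10: note_on(88): all voices busy, STEAL voice 0 (pitch 65, oldest) -> assign | voices=[88 63]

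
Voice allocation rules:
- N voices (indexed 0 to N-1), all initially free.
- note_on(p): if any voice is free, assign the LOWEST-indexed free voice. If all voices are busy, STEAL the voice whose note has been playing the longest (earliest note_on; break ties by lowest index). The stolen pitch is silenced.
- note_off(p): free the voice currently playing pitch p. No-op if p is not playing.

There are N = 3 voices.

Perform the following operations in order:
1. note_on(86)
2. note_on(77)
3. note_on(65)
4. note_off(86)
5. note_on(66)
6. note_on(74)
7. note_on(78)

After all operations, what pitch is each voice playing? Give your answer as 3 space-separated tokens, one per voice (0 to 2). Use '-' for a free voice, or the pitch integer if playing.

Op 1: note_on(86): voice 0 is free -> assigned | voices=[86 - -]
Op 2: note_on(77): voice 1 is free -> assigned | voices=[86 77 -]
Op 3: note_on(65): voice 2 is free -> assigned | voices=[86 77 65]
Op 4: note_off(86): free voice 0 | voices=[- 77 65]
Op 5: note_on(66): voice 0 is free -> assigned | voices=[66 77 65]
Op 6: note_on(74): all voices busy, STEAL voice 1 (pitch 77, oldest) -> assign | voices=[66 74 65]
Op 7: note_on(78): all voices busy, STEAL voice 2 (pitch 65, oldest) -> assign | voices=[66 74 78]

Answer: 66 74 78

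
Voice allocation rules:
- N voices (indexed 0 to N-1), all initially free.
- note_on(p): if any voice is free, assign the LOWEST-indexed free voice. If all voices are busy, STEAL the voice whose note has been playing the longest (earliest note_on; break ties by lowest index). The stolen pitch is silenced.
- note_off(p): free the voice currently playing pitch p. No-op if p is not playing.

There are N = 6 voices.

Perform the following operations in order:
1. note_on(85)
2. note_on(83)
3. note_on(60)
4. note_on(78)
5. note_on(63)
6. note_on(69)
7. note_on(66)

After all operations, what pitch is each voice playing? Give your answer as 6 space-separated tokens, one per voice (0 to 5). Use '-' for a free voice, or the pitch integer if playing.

Op 1: note_on(85): voice 0 is free -> assigned | voices=[85 - - - - -]
Op 2: note_on(83): voice 1 is free -> assigned | voices=[85 83 - - - -]
Op 3: note_on(60): voice 2 is free -> assigned | voices=[85 83 60 - - -]
Op 4: note_on(78): voice 3 is free -> assigned | voices=[85 83 60 78 - -]
Op 5: note_on(63): voice 4 is free -> assigned | voices=[85 83 60 78 63 -]
Op 6: note_on(69): voice 5 is free -> assigned | voices=[85 83 60 78 63 69]
Op 7: note_on(66): all voices busy, STEAL voice 0 (pitch 85, oldest) -> assign | voices=[66 83 60 78 63 69]

Answer: 66 83 60 78 63 69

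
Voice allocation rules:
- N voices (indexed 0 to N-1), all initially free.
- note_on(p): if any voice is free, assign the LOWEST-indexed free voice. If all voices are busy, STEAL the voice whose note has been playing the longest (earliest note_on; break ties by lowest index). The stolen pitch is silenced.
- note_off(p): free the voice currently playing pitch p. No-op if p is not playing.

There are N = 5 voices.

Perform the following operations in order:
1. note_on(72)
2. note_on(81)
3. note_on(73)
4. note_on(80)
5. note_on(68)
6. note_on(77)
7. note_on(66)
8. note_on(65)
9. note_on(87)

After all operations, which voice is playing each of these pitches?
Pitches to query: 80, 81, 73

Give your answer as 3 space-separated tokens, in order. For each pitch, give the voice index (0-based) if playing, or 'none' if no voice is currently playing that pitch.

Op 1: note_on(72): voice 0 is free -> assigned | voices=[72 - - - -]
Op 2: note_on(81): voice 1 is free -> assigned | voices=[72 81 - - -]
Op 3: note_on(73): voice 2 is free -> assigned | voices=[72 81 73 - -]
Op 4: note_on(80): voice 3 is free -> assigned | voices=[72 81 73 80 -]
Op 5: note_on(68): voice 4 is free -> assigned | voices=[72 81 73 80 68]
Op 6: note_on(77): all voices busy, STEAL voice 0 (pitch 72, oldest) -> assign | voices=[77 81 73 80 68]
Op 7: note_on(66): all voices busy, STEAL voice 1 (pitch 81, oldest) -> assign | voices=[77 66 73 80 68]
Op 8: note_on(65): all voices busy, STEAL voice 2 (pitch 73, oldest) -> assign | voices=[77 66 65 80 68]
Op 9: note_on(87): all voices busy, STEAL voice 3 (pitch 80, oldest) -> assign | voices=[77 66 65 87 68]

Answer: none none none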